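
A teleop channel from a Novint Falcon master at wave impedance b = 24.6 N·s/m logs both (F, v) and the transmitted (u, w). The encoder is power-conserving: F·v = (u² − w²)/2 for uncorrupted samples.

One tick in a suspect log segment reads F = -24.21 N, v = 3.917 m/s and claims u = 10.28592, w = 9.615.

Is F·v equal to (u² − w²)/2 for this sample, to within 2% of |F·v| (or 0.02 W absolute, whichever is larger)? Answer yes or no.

F·v = (-24.21)×3.917 = -94.83057 W.
(u² − w²)/2 = (105.80015 − 92.44823)/2 = 6.67596 W.
|Δ| = 101.50653;  2% of max(1, |F·v|) = 1.89661.

no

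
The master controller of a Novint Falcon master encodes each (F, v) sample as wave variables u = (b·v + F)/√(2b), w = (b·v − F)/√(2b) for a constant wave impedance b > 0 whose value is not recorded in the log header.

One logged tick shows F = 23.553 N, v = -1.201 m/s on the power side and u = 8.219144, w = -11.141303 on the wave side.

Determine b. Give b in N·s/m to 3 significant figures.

b = 2.96 N·s/m

u + w = -2.922159;  u + w = √(2b)·v, so √(2b) = -2.922159/(-1.201) = 2.433105.
b = (√(2b))²/2 = 5.920000/2 = 2.960000.
(Check via u − w = 2F/√(2b): u − w = 19.360447, 2F/√(2b) = 19.360448.)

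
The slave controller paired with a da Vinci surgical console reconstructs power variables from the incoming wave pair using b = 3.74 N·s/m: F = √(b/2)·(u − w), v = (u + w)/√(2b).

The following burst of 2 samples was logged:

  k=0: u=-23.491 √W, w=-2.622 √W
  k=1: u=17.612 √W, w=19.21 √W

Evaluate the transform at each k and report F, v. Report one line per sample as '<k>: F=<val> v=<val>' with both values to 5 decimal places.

k=0: u−w=-20.86900, u+w=-26.11300; √(b/2)=1.36748, √(2b)=2.73496; F=1.36748×(-20.869)=-28.53793, v=-26.11300/2.73496=-9.54786
k=1: u−w=-1.59800, u+w=36.82200; √(b/2)=1.36748, √(2b)=2.73496; F=1.36748×(-1.598)=-2.18523, v=36.82200/2.73496=13.46346

0: F=-28.53793 v=-9.54786
1: F=-2.18523 v=13.46346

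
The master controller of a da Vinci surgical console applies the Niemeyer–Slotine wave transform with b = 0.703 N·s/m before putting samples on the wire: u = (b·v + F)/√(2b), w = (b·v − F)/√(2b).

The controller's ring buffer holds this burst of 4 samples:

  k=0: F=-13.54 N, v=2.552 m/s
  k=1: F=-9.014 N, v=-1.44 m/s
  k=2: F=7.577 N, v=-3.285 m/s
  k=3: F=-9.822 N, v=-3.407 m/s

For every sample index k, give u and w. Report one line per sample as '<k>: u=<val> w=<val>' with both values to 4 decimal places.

0: u=-9.9059 w=12.9320
1: u=-8.4557 w=6.7482
2: u=4.4425 w=-8.3376
3: u=-10.3033 w=6.2635

k=0: b·v=0.703×2.552=1.7941; √(2b)=1.1857; u=(1.7941+(-13.54))/1.1857=-9.9059, w=(1.7941−(-13.54))/1.1857=12.9320
k=1: b·v=0.703×(-1.44)=-1.0123; √(2b)=1.1857; u=(-1.0123+(-9.014))/1.1857=-8.4557, w=(-1.0123−(-9.014))/1.1857=6.7482
k=2: b·v=0.703×(-3.285)=-2.3094; √(2b)=1.1857; u=(-2.3094+7.577)/1.1857=4.4425, w=(-2.3094−7.577)/1.1857=-8.3376
k=3: b·v=0.703×(-3.407)=-2.3951; √(2b)=1.1857; u=(-2.3951+(-9.822))/1.1857=-10.3033, w=(-2.3951−(-9.822))/1.1857=6.2635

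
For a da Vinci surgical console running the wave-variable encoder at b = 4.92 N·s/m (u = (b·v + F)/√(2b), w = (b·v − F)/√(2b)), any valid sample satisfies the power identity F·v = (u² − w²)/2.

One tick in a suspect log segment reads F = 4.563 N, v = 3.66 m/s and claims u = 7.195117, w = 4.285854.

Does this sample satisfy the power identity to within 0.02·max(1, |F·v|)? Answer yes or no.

F·v = 4.563×3.66 = 16.700580 W.
(u² − w²)/2 = (51.769709 − 18.368545)/2 = 16.700582 W.
|Δ| = 0.000002;  2% of max(1, |F·v|) = 0.334012.

yes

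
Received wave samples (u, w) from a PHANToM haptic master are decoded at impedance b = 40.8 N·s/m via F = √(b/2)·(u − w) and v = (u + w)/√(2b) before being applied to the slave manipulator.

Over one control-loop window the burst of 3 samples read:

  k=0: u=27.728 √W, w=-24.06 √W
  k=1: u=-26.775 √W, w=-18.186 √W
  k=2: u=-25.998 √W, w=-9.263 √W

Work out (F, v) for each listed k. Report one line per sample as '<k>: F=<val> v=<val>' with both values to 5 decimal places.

k=0: u−w=51.78800, u+w=3.66800; √(b/2)=4.51664, √(2b)=9.03327; F=4.51664×51.788=233.90754, v=3.66800/9.03327=0.40605
k=1: u−w=-8.58900, u+w=-44.96100; √(b/2)=4.51664, √(2b)=9.03327; F=4.51664×(-8.589)=-38.79339, v=-44.96100/9.03327=-4.97727
k=2: u−w=-16.73500, u+w=-35.26100; √(b/2)=4.51664, √(2b)=9.03327; F=4.51664×(-16.735)=-75.58590, v=-35.26100/9.03327=-3.90346

0: F=233.90754 v=0.40605
1: F=-38.79339 v=-4.97727
2: F=-75.58590 v=-3.90346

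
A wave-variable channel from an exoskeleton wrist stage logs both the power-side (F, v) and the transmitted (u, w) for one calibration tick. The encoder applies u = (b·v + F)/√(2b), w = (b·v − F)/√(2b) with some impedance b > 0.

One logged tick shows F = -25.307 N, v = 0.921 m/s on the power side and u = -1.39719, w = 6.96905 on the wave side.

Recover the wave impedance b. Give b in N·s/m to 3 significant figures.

b = 18.3 N·s/m

u + w = 5.57186;  u + w = √(2b)·v, so √(2b) = 5.57186/0.921 = 6.04979.
b = (√(2b))²/2 = 36.60000/2 = 18.30000.
(Check via u − w = 2F/√(2b): u − w = -8.36624, 2F/√(2b) = -8.36624.)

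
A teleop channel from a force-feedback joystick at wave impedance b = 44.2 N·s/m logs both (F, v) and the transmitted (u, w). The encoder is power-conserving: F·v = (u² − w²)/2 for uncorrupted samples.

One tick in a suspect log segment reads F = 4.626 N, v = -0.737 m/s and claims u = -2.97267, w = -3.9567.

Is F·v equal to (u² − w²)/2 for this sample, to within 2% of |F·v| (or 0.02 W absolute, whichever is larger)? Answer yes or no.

F·v = 4.626×(-0.737) = -3.4094 W.
(u² − w²)/2 = (8.8368 − 15.6555)/2 = -3.4094 W.
|Δ| = 0.0000;  2% of max(1, |F·v|) = 0.0682.

yes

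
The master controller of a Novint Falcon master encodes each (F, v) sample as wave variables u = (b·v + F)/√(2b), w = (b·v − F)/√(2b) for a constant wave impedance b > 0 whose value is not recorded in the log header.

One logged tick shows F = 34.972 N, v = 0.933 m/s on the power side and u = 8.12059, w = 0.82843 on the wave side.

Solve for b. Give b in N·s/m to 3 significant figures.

b = 46 N·s/m

u + w = 8.9490;  u + w = √(2b)·v, so √(2b) = 8.9490/0.933 = 9.5917.
b = (√(2b))²/2 = 92.0000/2 = 46.0000.
(Check via u − w = 2F/√(2b): u − w = 7.2922, 2F/√(2b) = 7.2922.)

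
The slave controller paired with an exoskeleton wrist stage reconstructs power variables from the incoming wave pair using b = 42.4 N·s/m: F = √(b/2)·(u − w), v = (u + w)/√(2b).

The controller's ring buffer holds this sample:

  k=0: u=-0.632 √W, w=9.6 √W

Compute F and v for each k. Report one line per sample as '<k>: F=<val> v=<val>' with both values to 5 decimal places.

0: F=-47.11167 v=0.97386

k=0: u−w=-10.23200, u+w=8.96800; √(b/2)=4.60435, √(2b)=9.20869; F=4.60435×(-10.232)=-47.11167, v=8.96800/9.20869=0.97386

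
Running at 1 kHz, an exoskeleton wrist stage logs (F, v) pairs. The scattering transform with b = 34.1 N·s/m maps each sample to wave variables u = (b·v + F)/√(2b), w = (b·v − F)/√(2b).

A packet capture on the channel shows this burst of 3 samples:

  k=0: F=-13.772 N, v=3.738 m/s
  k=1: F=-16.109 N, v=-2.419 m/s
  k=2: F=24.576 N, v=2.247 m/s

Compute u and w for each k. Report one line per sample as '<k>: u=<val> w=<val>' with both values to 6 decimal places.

k=0: b·v=34.1×3.738=127.465800; √(2b)=8.258329; u=(127.465800+(-13.772))/8.258329=13.767167, w=(127.465800−(-13.772))/8.258329=17.102467
k=1: b·v=34.1×(-2.419)=-82.487900; √(2b)=8.258329; u=(-82.487900+(-16.109))/8.258329=-11.939086, w=(-82.487900−(-16.109))/8.258329=-8.037812
k=2: b·v=34.1×2.247=76.622700; √(2b)=8.258329; u=(76.622700+24.576)/8.258329=12.254137, w=(76.622700−24.576)/8.258329=6.302328

0: u=13.767167 w=17.102467
1: u=-11.939086 w=-8.037812
2: u=12.254137 w=6.302328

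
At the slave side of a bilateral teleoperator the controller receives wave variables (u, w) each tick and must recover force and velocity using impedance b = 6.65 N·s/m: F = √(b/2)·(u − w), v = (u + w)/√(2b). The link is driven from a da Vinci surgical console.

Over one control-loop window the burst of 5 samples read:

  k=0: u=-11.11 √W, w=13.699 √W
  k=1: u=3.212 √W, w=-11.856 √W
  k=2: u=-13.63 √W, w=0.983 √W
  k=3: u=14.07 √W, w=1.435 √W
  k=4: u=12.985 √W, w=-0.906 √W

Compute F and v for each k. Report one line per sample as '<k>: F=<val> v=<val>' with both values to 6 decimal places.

k=0: u−w=-24.809000, u+w=2.589000; √(b/2)=1.823458, √(2b)=3.646917; F=1.823458×(-24.809)=-45.238176, v=2.589000/3.646917=0.709915
k=1: u−w=15.068000, u+w=-8.644000; √(b/2)=1.823458, √(2b)=3.646917; F=1.823458×15.068=27.475869, v=-8.644000/3.646917=-2.370222
k=2: u−w=-14.613000, u+w=-12.647000; √(b/2)=1.823458, √(2b)=3.646917; F=1.823458×(-14.613)=-26.646195, v=-12.647000/3.646917=-3.467861
k=3: u−w=12.635000, u+w=15.505000; √(b/2)=1.823458, √(2b)=3.646917; F=1.823458×12.635=23.039395, v=15.505000/3.646917=4.251537
k=4: u−w=13.891000, u+w=12.079000; √(b/2)=1.823458, √(2b)=3.646917; F=1.823458×13.891=25.329659, v=12.079000/3.646917=3.312113

0: F=-45.238176 v=0.709915
1: F=27.475869 v=-2.370222
2: F=-26.646195 v=-3.467861
3: F=23.039395 v=4.251537
4: F=25.329659 v=3.312113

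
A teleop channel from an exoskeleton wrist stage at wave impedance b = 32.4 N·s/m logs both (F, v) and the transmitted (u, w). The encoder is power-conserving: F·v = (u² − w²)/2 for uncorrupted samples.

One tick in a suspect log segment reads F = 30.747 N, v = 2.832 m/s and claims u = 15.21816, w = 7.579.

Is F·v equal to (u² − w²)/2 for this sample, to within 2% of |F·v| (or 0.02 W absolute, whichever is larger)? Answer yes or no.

F·v = 30.747×2.832 = 87.0755 W.
(u² − w²)/2 = (231.5924 − 57.4412)/2 = 87.0756 W.
|Δ| = 0.0001;  2% of max(1, |F·v|) = 1.7415.

yes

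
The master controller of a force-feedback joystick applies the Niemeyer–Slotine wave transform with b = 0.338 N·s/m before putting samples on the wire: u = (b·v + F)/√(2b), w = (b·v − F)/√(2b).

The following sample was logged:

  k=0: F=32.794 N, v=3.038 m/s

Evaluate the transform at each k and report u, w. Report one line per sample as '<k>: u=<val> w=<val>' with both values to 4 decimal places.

k=0: b·v=0.338×3.038=1.0268; √(2b)=0.8222; u=(1.0268+32.794)/0.8222=41.1350, w=(1.0268−32.794)/0.8222=-38.6371

0: u=41.1350 w=-38.6371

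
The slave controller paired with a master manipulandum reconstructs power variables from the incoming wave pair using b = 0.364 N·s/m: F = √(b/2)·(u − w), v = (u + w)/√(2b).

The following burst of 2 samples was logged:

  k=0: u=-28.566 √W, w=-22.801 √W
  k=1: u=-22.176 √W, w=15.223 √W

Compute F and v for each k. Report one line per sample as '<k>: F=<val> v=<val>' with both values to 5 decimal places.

0: F=-2.45943 v=-60.20305
1: F=-15.95496 v=-8.14904

k=0: u−w=-5.76500, u+w=-51.36700; √(b/2)=0.42661, √(2b)=0.85323; F=0.42661×(-5.765)=-2.45943, v=-51.36700/0.85323=-60.20305
k=1: u−w=-37.39900, u+w=-6.95300; √(b/2)=0.42661, √(2b)=0.85323; F=0.42661×(-37.399)=-15.95496, v=-6.95300/0.85323=-8.14904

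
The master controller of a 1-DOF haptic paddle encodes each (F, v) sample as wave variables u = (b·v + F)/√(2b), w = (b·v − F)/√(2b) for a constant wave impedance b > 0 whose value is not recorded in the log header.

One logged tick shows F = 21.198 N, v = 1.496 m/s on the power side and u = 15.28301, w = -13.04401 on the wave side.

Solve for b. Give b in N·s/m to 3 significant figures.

b = 1.12 N·s/m

u + w = 2.23900;  u + w = √(2b)·v, so √(2b) = 2.23900/1.496 = 1.49666.
b = (√(2b))²/2 = 2.23998/2 = 1.11999.
(Check via u − w = 2F/√(2b): u − w = 28.32702, 2F/√(2b) = 28.32712.)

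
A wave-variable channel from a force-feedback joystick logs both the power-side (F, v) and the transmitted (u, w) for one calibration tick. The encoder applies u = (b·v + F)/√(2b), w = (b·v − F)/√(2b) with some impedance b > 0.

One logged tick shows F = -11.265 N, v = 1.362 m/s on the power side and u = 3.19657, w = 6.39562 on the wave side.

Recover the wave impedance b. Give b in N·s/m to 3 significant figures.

b = 24.8 N·s/m

u + w = 9.5922;  u + w = √(2b)·v, so √(2b) = 9.5922/1.362 = 7.0427.
b = (√(2b))²/2 = 49.6000/2 = 24.8000.
(Check via u − w = 2F/√(2b): u − w = -3.1991, 2F/√(2b) = -3.1990.)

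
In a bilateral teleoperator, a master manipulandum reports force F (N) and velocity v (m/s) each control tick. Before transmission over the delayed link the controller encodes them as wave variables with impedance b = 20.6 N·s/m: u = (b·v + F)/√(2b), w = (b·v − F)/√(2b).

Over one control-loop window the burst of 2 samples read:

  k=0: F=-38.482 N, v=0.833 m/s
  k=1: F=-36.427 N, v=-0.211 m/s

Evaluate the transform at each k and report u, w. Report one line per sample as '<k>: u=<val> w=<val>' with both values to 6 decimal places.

0: u=-3.321876 w=8.668672
1: u=-6.352292 w=4.997941

k=0: b·v=20.6×0.833=17.159800; √(2b)=6.418723; u=(17.159800+(-38.482))/6.418723=-3.321876, w=(17.159800−(-38.482))/6.418723=8.668672
k=1: b·v=20.6×(-0.211)=-4.346600; √(2b)=6.418723; u=(-4.346600+(-36.427))/6.418723=-6.352292, w=(-4.346600−(-36.427))/6.418723=4.997941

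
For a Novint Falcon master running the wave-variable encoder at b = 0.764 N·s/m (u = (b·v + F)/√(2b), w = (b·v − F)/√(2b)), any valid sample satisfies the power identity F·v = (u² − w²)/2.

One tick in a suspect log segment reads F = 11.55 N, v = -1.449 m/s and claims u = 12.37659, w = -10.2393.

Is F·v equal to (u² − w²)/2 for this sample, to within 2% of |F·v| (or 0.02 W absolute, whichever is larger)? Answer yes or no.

F·v = 11.55×(-1.449) = -16.73595 W.
(u² − w²)/2 = (153.17998 − 104.84326)/2 = 24.16836 W.
|Δ| = 40.90431;  2% of max(1, |F·v|) = 0.33472.

no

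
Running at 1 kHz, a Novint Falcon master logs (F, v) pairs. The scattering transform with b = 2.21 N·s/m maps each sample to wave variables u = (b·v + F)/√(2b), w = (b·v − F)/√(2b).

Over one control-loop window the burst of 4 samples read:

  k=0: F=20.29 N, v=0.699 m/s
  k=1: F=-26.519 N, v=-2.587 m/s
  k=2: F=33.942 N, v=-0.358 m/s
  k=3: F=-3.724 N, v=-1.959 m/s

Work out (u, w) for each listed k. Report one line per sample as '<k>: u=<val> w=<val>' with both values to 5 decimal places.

k=0: b·v=2.21×0.699=1.54479; √(2b)=2.10238; u=(1.54479+20.29)/2.10238=10.38575, w=(1.54479−20.29)/2.10238=-8.91619
k=1: b·v=2.21×(-2.587)=-5.71727; √(2b)=2.10238; u=(-5.71727+(-26.519))/2.10238=-15.33323, w=(-5.71727−(-26.519))/2.10238=9.89437
k=2: b·v=2.21×(-0.358)=-0.79118; √(2b)=2.10238; u=(-0.79118+33.942)/2.10238=15.76824, w=(-0.79118−33.942)/2.10238=-16.52089
k=3: b·v=2.21×(-1.959)=-4.32939; √(2b)=2.10238; u=(-4.32939+(-3.724))/2.10238=-3.83061, w=(-4.32939−(-3.724))/2.10238=-0.28795

0: u=10.38575 w=-8.91619
1: u=-15.33323 w=9.89437
2: u=15.76824 w=-16.52089
3: u=-3.83061 w=-0.28795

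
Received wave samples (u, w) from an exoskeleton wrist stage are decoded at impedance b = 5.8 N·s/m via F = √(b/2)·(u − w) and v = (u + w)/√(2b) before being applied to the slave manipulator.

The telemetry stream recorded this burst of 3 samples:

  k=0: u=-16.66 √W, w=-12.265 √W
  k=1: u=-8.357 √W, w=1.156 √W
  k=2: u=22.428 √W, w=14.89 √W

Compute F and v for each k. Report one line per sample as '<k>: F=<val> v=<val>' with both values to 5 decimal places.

0: F=-7.48442 v=-8.49267
1: F=-16.20006 v=-2.11429
2: F=12.83675 v=10.95694

k=0: u−w=-4.39500, u+w=-28.92500; √(b/2)=1.70294, √(2b)=3.40588; F=1.70294×(-4.395)=-7.48442, v=-28.92500/3.40588=-8.49267
k=1: u−w=-9.51300, u+w=-7.20100; √(b/2)=1.70294, √(2b)=3.40588; F=1.70294×(-9.513)=-16.20006, v=-7.20100/3.40588=-2.11429
k=2: u−w=7.53800, u+w=37.31800; √(b/2)=1.70294, √(2b)=3.40588; F=1.70294×7.538=12.83675, v=37.31800/3.40588=10.95694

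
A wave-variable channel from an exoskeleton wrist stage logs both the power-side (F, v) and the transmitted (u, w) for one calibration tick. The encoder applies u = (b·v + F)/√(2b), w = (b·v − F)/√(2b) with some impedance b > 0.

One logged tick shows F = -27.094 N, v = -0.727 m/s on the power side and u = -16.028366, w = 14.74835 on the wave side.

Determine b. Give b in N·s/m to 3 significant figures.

u + w = -1.280016;  u + w = √(2b)·v, so √(2b) = -1.280016/(-0.727) = 1.760682.
b = (√(2b))²/2 = 3.100002/2 = 1.550001.
(Check via u − w = 2F/√(2b): u − w = -30.776716, 2F/√(2b) = -30.776706.)

b = 1.55 N·s/m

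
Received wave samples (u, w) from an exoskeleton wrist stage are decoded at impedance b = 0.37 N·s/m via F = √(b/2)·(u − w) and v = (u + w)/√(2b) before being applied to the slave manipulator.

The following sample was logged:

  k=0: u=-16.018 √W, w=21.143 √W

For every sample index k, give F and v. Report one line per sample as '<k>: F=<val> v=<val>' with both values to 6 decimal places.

0: F=-15.983550 v=5.957691

k=0: u−w=-37.161000, u+w=5.125000; √(b/2)=0.430116, √(2b)=0.860233; F=0.430116×(-37.161)=-15.983550, v=5.125000/0.860233=5.957691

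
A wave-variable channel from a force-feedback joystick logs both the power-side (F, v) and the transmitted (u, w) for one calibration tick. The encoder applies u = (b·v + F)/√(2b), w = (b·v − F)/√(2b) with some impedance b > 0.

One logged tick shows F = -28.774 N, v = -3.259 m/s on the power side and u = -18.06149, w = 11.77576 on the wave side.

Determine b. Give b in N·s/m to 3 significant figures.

b = 1.86 N·s/m

u + w = -6.28573;  u + w = √(2b)·v, so √(2b) = -6.28573/(-3.259) = 1.92873.
b = (√(2b))²/2 = 3.72000/2 = 1.86000.
(Check via u − w = 2F/√(2b): u − w = -29.83725, 2F/√(2b) = -29.83726.)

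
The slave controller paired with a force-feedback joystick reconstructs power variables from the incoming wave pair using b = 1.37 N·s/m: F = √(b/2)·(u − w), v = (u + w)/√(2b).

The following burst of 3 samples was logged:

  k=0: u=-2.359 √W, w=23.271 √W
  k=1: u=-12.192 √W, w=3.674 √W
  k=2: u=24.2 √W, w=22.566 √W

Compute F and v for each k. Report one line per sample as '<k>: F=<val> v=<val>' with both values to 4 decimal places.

0: F=-21.2126 v=12.6334
1: F=-13.1315 v=-5.1459
2: F=1.3524 v=28.2524

k=0: u−w=-25.6300, u+w=20.9120; √(b/2)=0.8276, √(2b)=1.6553; F=0.8276×(-25.63)=-21.2126, v=20.9120/1.6553=12.6334
k=1: u−w=-15.8660, u+w=-8.5180; √(b/2)=0.8276, √(2b)=1.6553; F=0.8276×(-15.866)=-13.1315, v=-8.5180/1.6553=-5.1459
k=2: u−w=1.6340, u+w=46.7660; √(b/2)=0.8276, √(2b)=1.6553; F=0.8276×1.634=1.3524, v=46.7660/1.6553=28.2524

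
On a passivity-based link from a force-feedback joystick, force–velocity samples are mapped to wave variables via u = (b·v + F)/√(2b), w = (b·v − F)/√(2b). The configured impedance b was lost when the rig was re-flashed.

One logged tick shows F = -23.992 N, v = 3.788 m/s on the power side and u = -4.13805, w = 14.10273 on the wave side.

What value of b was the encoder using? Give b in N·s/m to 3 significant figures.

b = 3.46 N·s/m

u + w = 9.96468;  u + w = √(2b)·v, so √(2b) = 9.96468/3.788 = 2.63059.
b = (√(2b))²/2 = 6.92001/2 = 3.46001.
(Check via u − w = 2F/√(2b): u − w = -18.24078, 2F/√(2b) = -18.24077.)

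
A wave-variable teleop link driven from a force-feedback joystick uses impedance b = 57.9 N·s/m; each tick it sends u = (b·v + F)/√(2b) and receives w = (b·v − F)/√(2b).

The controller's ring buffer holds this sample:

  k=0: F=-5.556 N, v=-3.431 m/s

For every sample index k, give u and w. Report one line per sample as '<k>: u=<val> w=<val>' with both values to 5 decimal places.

k=0: b·v=57.9×(-3.431)=-198.65490; √(2b)=10.76104; u=(-198.65490+(-5.556))/10.76104=-18.97687, w=(-198.65490−(-5.556))/10.76104=-17.94426

0: u=-18.97687 w=-17.94426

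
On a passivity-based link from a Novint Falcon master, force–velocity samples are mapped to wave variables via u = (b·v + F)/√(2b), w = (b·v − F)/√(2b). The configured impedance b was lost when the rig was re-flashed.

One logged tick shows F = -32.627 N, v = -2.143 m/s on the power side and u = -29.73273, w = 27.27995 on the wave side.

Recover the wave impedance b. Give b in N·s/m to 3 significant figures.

b = 0.655 N·s/m

u + w = -2.4528;  u + w = √(2b)·v, so √(2b) = -2.4528/(-2.143) = 1.1446.
b = (√(2b))²/2 = 1.3100/2 = 0.6550.
(Check via u − w = 2F/√(2b): u − w = -57.0127, 2F/√(2b) = -57.0126.)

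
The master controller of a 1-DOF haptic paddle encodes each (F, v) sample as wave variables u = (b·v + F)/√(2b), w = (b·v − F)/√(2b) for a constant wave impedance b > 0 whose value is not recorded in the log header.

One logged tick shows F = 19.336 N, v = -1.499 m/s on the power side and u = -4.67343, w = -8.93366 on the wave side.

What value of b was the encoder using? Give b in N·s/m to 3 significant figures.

b = 41.2 N·s/m

u + w = -13.607090;  u + w = √(2b)·v, so √(2b) = -13.607090/(-1.499) = 9.077445.
b = (√(2b))²/2 = 82.400007/2 = 41.200004.
(Check via u − w = 2F/√(2b): u − w = 4.260230, 2F/√(2b) = 4.260230.)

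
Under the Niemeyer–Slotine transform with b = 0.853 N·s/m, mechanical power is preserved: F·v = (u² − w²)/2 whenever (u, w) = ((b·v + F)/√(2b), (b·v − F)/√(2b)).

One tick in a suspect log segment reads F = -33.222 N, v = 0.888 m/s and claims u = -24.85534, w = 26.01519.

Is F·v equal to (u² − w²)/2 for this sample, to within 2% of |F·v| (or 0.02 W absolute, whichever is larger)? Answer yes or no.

yes

F·v = (-33.222)×0.888 = -29.50114 W.
(u² − w²)/2 = (617.78793 − 676.79011)/2 = -29.50109 W.
|Δ| = 0.00004;  2% of max(1, |F·v|) = 0.59002.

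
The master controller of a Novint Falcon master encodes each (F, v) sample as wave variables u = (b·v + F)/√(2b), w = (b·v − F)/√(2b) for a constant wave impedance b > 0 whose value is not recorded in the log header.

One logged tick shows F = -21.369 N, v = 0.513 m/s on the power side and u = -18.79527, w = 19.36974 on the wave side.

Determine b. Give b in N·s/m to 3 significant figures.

b = 0.627 N·s/m

u + w = 0.57447;  u + w = √(2b)·v, so √(2b) = 0.57447/0.513 = 1.11982.
b = (√(2b))²/2 = 1.25401/2 = 0.62700.
(Check via u − w = 2F/√(2b): u − w = -38.16501, 2F/√(2b) = -38.16491.)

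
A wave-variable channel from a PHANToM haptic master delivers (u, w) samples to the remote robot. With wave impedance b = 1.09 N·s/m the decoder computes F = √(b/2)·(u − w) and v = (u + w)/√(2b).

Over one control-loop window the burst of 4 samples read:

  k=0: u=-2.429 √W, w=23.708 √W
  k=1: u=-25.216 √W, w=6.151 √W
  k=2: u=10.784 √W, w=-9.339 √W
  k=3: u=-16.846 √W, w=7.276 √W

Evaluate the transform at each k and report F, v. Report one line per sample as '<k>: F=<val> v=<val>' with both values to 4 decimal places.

k=0: u−w=-26.1370, u+w=21.2790; √(b/2)=0.7382, √(2b)=1.4765; F=0.7382×(-26.137)=-19.2954, v=21.2790/1.4765=14.4120
k=1: u−w=-31.3670, u+w=-19.0650; √(b/2)=0.7382, √(2b)=1.4765; F=0.7382×(-31.367)=-23.1564, v=-19.0650/1.4765=-12.9124
k=2: u−w=20.1230, u+w=1.4450; √(b/2)=0.7382, √(2b)=1.4765; F=0.7382×20.123=14.8556, v=1.4450/1.4765=0.9787
k=3: u−w=-24.1220, u+w=-9.5700; √(b/2)=0.7382, √(2b)=1.4765; F=0.7382×(-24.122)=-17.8079, v=-9.5700/1.4765=-6.4816

0: F=-19.2954 v=14.4120
1: F=-23.1564 v=-12.9124
2: F=14.8556 v=0.9787
3: F=-17.8079 v=-6.4816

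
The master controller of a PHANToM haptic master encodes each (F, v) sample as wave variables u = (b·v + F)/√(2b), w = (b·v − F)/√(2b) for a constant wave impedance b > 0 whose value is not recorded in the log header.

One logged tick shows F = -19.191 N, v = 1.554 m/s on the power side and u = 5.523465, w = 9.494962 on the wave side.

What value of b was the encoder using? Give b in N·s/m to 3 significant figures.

b = 46.7 N·s/m

u + w = 15.018427;  u + w = √(2b)·v, so √(2b) = 15.018427/1.554 = 9.664367.
b = (√(2b))²/2 = 93.399998/2 = 46.699999.
(Check via u − w = 2F/√(2b): u − w = -3.971497, 2F/√(2b) = -3.971496.)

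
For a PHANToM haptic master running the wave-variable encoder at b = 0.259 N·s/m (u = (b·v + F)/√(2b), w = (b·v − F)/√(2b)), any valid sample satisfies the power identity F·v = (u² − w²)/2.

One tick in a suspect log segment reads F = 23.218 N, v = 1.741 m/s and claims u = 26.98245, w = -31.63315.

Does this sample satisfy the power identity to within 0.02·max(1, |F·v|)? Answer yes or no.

no

F·v = 23.218×1.741 = 40.42254 W.
(u² − w²)/2 = (728.05261 − 1000.65618)/2 = -136.30179 W.
|Δ| = 176.72432;  2% of max(1, |F·v|) = 0.80845.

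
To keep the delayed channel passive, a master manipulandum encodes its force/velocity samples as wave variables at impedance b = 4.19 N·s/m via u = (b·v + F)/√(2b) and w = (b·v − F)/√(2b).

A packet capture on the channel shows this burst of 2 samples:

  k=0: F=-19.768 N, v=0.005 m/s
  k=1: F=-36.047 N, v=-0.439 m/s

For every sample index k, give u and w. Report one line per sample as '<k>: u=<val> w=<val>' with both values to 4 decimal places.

0: u=-6.8215 w=6.8360
1: u=-13.0876 w=11.8168

k=0: b·v=4.19×0.005=0.0210; √(2b)=2.8948; u=(0.0210+(-19.768))/2.8948=-6.8215, w=(0.0210−(-19.768))/2.8948=6.8360
k=1: b·v=4.19×(-0.439)=-1.8394; √(2b)=2.8948; u=(-1.8394+(-36.047))/2.8948=-13.0876, w=(-1.8394−(-36.047))/2.8948=11.8168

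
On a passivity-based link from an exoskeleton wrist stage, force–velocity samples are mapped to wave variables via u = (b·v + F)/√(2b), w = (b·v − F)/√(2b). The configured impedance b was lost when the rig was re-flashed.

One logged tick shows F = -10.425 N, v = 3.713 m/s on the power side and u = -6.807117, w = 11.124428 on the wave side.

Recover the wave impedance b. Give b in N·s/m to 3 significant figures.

b = 0.676 N·s/m

u + w = 4.317311;  u + w = √(2b)·v, so √(2b) = 4.317311/3.713 = 1.162755.
b = (√(2b))²/2 = 1.352000/2 = 0.676000.
(Check via u − w = 2F/√(2b): u − w = -17.931545, 2F/√(2b) = -17.931544.)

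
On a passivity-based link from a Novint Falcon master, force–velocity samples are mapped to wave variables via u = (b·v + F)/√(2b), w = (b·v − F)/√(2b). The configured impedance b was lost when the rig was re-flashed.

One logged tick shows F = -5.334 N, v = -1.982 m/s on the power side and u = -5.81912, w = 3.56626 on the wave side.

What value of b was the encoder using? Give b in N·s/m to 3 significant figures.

b = 0.646 N·s/m

u + w = -2.2529;  u + w = √(2b)·v, so √(2b) = -2.2529/(-1.982) = 1.1367.
b = (√(2b))²/2 = 1.2920/2 = 0.6460.
(Check via u − w = 2F/√(2b): u − w = -9.3854, 2F/√(2b) = -9.3854.)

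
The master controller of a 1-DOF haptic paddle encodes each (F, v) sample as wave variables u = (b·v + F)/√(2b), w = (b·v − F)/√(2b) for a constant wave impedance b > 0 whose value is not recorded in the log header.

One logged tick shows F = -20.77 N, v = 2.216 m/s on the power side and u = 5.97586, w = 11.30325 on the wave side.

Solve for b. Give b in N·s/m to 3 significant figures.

u + w = 17.27911;  u + w = √(2b)·v, so √(2b) = 17.27911/2.216 = 7.79743.
b = (√(2b))²/2 = 60.79995/2 = 30.39998.
(Check via u − w = 2F/√(2b): u − w = -5.32739, 2F/√(2b) = -5.32739.)

b = 30.4 N·s/m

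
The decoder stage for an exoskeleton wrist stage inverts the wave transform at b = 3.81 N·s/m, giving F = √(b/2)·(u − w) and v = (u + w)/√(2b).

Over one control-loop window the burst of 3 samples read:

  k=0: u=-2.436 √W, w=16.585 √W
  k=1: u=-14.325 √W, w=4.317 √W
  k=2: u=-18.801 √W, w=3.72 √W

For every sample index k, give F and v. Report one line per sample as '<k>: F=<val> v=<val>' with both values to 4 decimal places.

0: F=-26.2531 v=5.1256
1: F=-25.7300 v=-3.6255
2: F=-31.0839 v=-5.4633

k=0: u−w=-19.0210, u+w=14.1490; √(b/2)=1.3802, √(2b)=2.7604; F=1.3802×(-19.021)=-26.2531, v=14.1490/2.7604=5.1256
k=1: u−w=-18.6420, u+w=-10.0080; √(b/2)=1.3802, √(2b)=2.7604; F=1.3802×(-18.642)=-25.7300, v=-10.0080/2.7604=-3.6255
k=2: u−w=-22.5210, u+w=-15.0810; √(b/2)=1.3802, √(2b)=2.7604; F=1.3802×(-22.521)=-31.0839, v=-15.0810/2.7604=-5.4633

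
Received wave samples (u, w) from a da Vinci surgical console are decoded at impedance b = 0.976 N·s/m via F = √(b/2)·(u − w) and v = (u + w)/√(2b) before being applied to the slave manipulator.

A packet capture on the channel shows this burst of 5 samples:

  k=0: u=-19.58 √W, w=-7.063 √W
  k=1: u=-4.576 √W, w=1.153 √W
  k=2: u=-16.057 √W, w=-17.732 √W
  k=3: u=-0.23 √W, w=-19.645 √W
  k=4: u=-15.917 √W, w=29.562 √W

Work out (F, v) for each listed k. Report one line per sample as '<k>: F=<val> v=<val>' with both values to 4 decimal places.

0: F=-8.7440 v=-19.0697
1: F=-4.0021 v=-2.4500
2: F=1.1701 v=-24.1844
3: F=13.5627 v=-14.2255
4: F=-31.7703 v=9.7664

k=0: u−w=-12.5170, u+w=-26.6430; √(b/2)=0.6986, √(2b)=1.3971; F=0.6986×(-12.517)=-8.7440, v=-26.6430/1.3971=-19.0697
k=1: u−w=-5.7290, u+w=-3.4230; √(b/2)=0.6986, √(2b)=1.3971; F=0.6986×(-5.729)=-4.0021, v=-3.4230/1.3971=-2.4500
k=2: u−w=1.6750, u+w=-33.7890; √(b/2)=0.6986, √(2b)=1.3971; F=0.6986×1.675=1.1701, v=-33.7890/1.3971=-24.1844
k=3: u−w=19.4150, u+w=-19.8750; √(b/2)=0.6986, √(2b)=1.3971; F=0.6986×19.415=13.5627, v=-19.8750/1.3971=-14.2255
k=4: u−w=-45.4790, u+w=13.6450; √(b/2)=0.6986, √(2b)=1.3971; F=0.6986×(-45.479)=-31.7703, v=13.6450/1.3971=9.7664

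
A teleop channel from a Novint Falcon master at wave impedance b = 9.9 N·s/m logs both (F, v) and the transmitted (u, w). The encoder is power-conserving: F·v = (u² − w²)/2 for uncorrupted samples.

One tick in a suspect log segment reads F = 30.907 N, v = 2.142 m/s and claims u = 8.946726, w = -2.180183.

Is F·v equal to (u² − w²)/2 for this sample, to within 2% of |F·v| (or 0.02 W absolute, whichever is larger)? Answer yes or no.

F·v = 30.907×2.142 = 66.202794 W.
(u² − w²)/2 = (80.043906 − 4.753198)/2 = 37.645354 W.
|Δ| = 28.557440;  2% of max(1, |F·v|) = 1.324056.

no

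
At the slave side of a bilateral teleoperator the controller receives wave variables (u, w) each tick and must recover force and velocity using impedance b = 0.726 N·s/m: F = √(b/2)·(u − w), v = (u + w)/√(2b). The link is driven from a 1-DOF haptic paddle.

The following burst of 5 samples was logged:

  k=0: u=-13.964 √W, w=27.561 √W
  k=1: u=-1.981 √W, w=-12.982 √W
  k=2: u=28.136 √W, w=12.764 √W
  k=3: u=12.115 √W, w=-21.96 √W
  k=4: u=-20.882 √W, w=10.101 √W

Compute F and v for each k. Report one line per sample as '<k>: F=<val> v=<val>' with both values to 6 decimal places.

k=0: u−w=-41.525000, u+w=13.597000; √(b/2)=0.602495, √(2b)=1.204990; F=0.602495×(-41.525)=-25.018597, v=13.597000/1.204990=11.283915
k=1: u−w=11.001000, u+w=-14.963000; √(b/2)=0.602495, √(2b)=1.204990; F=0.602495×11.001=6.628045, v=-14.963000/1.204990=-12.417534
k=2: u−w=15.372000, u+w=40.900000; √(b/2)=0.602495, √(2b)=1.204990; F=0.602495×15.372=9.261550, v=40.900000/1.204990=33.942201
k=3: u−w=34.075000, u+w=-9.845000; √(b/2)=0.602495, √(2b)=1.204990; F=0.602495×34.075=20.530011, v=-9.845000/1.204990=-8.170195
k=4: u−w=-30.983000, u+w=-10.781000; √(b/2)=0.602495, √(2b)=1.204990; F=0.602495×(-30.983)=-18.667097, v=-10.781000/1.204990=-8.946965

0: F=-25.018597 v=11.283915
1: F=6.628045 v=-12.417534
2: F=9.261550 v=33.942201
3: F=20.530011 v=-8.170195
4: F=-18.667097 v=-8.946965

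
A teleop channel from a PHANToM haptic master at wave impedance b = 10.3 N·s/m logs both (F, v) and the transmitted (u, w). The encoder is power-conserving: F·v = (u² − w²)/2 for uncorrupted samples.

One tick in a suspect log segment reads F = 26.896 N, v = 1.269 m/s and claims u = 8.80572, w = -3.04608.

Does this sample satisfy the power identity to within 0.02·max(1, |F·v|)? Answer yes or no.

F·v = 26.896×1.269 = 34.13102 W.
(u² − w²)/2 = (77.54070 − 9.27860)/2 = 34.13105 W.
|Δ| = 0.00003;  2% of max(1, |F·v|) = 0.68262.

yes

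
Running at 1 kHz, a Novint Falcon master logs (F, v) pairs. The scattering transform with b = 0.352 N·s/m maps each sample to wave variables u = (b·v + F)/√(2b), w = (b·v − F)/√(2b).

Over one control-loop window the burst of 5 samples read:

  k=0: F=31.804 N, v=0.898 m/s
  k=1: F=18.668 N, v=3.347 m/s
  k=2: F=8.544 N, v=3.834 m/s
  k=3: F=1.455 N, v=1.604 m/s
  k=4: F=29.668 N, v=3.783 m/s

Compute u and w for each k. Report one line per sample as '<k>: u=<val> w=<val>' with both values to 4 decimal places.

0: u=38.2816 w=-37.5282
1: u=23.6532 w=-20.8449
2: u=11.7914 w=-8.5745
3: u=2.4070 w=-1.0612
4: u=36.9462 w=-33.7721

k=0: b·v=0.352×0.898=0.3161; √(2b)=0.8390; u=(0.3161+31.804)/0.8390=38.2816, w=(0.3161−31.804)/0.8390=-37.5282
k=1: b·v=0.352×3.347=1.1781; √(2b)=0.8390; u=(1.1781+18.668)/0.8390=23.6532, w=(1.1781−18.668)/0.8390=-20.8449
k=2: b·v=0.352×3.834=1.3496; √(2b)=0.8390; u=(1.3496+8.544)/0.8390=11.7914, w=(1.3496−8.544)/0.8390=-8.5745
k=3: b·v=0.352×1.604=0.5646; √(2b)=0.8390; u=(0.5646+1.455)/0.8390=2.4070, w=(0.5646−1.455)/0.8390=-1.0612
k=4: b·v=0.352×3.783=1.3316; √(2b)=0.8390; u=(1.3316+29.668)/0.8390=36.9462, w=(1.3316−29.668)/0.8390=-33.7721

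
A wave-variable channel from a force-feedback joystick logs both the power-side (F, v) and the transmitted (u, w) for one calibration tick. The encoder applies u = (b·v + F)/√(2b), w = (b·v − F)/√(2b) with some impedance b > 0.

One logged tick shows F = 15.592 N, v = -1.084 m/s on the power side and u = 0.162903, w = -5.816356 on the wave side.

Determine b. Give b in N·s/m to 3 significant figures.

b = 13.6 N·s/m

u + w = -5.653453;  u + w = √(2b)·v, so √(2b) = -5.653453/(-1.084) = 5.215363.
b = (√(2b))²/2 = 27.200006/2 = 13.600003.
(Check via u − w = 2F/√(2b): u − w = 5.979259, 2F/√(2b) = 5.979258.)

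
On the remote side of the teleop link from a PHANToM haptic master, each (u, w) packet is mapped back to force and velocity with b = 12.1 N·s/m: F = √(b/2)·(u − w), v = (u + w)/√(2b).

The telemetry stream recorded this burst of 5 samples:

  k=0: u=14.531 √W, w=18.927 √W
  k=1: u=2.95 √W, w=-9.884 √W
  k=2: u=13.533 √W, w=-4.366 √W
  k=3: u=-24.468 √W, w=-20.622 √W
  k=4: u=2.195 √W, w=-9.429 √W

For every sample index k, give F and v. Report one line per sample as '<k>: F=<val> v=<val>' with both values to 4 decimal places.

0: F=-10.8127 v=6.8013
1: F=31.5675 v=-1.4095
2: F=44.0257 v=1.8635
3: F=-9.4599 v=-9.1658
4: F=28.5913 v=-1.4705

k=0: u−w=-4.3960, u+w=33.4580; √(b/2)=2.4597, √(2b)=4.9193; F=2.4597×(-4.396)=-10.8127, v=33.4580/4.9193=6.8013
k=1: u−w=12.8340, u+w=-6.9340; √(b/2)=2.4597, √(2b)=4.9193; F=2.4597×12.834=31.5675, v=-6.9340/4.9193=-1.4095
k=2: u−w=17.8990, u+w=9.1670; √(b/2)=2.4597, √(2b)=4.9193; F=2.4597×17.899=44.0257, v=9.1670/4.9193=1.8635
k=3: u−w=-3.8460, u+w=-45.0900; √(b/2)=2.4597, √(2b)=4.9193; F=2.4597×(-3.846)=-9.4599, v=-45.0900/4.9193=-9.1658
k=4: u−w=11.6240, u+w=-7.2340; √(b/2)=2.4597, √(2b)=4.9193; F=2.4597×11.624=28.5913, v=-7.2340/4.9193=-1.4705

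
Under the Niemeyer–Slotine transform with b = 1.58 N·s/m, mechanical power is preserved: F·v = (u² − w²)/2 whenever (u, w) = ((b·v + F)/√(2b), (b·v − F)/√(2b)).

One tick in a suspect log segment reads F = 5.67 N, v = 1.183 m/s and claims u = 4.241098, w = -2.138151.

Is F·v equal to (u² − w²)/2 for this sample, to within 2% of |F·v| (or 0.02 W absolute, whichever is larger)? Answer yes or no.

yes

F·v = 5.67×1.183 = 6.707610 W.
(u² − w²)/2 = (17.986912 − 4.571690)/2 = 6.707611 W.
|Δ| = 0.000001;  2% of max(1, |F·v|) = 0.134152.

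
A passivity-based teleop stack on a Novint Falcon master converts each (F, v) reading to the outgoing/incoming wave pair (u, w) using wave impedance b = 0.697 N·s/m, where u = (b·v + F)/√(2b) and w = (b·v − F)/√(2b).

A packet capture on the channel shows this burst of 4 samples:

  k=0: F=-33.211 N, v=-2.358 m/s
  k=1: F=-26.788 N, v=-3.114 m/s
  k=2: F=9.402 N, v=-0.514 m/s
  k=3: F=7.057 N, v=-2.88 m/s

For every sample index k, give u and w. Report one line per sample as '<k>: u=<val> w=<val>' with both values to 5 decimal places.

k=0: b·v=0.697×(-2.358)=-1.64353; √(2b)=1.18068; u=(-1.64353+(-33.211))/1.18068=-29.52078, w=(-1.64353−(-33.211))/1.18068=26.73674
k=1: b·v=0.697×(-3.114)=-2.17046; √(2b)=1.18068; u=(-2.17046+(-26.788))/1.18068=-24.52698, w=(-2.17046−(-26.788))/1.18068=20.85035
k=2: b·v=0.697×(-0.514)=-0.35826; √(2b)=1.18068; u=(-0.35826+9.402)/1.18068=7.65979, w=(-0.35826−9.402)/1.18068=-8.26666
k=3: b·v=0.697×(-2.88)=-2.00736; √(2b)=1.18068; u=(-2.00736+7.057)/1.18068=4.27690, w=(-2.00736−7.057)/1.18068=-7.67725

0: u=-29.52078 w=26.73674
1: u=-24.52698 w=20.85035
2: u=7.65979 w=-8.26666
3: u=4.27690 w=-7.67725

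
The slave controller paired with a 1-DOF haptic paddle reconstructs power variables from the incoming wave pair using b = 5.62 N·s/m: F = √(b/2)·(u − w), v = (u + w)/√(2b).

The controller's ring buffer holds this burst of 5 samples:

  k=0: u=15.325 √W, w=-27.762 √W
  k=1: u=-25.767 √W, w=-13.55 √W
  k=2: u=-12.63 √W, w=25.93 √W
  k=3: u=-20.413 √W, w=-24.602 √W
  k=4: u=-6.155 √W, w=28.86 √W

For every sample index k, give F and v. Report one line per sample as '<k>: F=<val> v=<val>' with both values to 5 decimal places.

0: F=72.22697 v=-3.70965
1: F=-20.47942 v=-11.72728
2: F=-64.63834 v=3.96706
3: F=7.02204 v=-13.42685
4: F=-58.69584 v=6.77233

k=0: u−w=43.08700, u+w=-12.43700; √(b/2)=1.67631, √(2b)=3.35261; F=1.67631×43.087=72.22697, v=-12.43700/3.35261=-3.70965
k=1: u−w=-12.21700, u+w=-39.31700; √(b/2)=1.67631, √(2b)=3.35261; F=1.67631×(-12.217)=-20.47942, v=-39.31700/3.35261=-11.72728
k=2: u−w=-38.56000, u+w=13.30000; √(b/2)=1.67631, √(2b)=3.35261; F=1.67631×(-38.56)=-64.63834, v=13.30000/3.35261=3.96706
k=3: u−w=4.18900, u+w=-45.01500; √(b/2)=1.67631, √(2b)=3.35261; F=1.67631×4.189=7.02204, v=-45.01500/3.35261=-13.42685
k=4: u−w=-35.01500, u+w=22.70500; √(b/2)=1.67631, √(2b)=3.35261; F=1.67631×(-35.015)=-58.69584, v=22.70500/3.35261=6.77233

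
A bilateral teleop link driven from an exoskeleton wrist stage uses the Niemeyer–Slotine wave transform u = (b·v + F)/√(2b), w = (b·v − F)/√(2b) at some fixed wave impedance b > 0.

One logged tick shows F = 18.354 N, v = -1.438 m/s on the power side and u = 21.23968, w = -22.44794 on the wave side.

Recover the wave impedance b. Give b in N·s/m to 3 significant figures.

u + w = -1.20826;  u + w = √(2b)·v, so √(2b) = -1.20826/(-1.438) = 0.84024.
b = (√(2b))²/2 = 0.70600/2 = 0.35300.
(Check via u − w = 2F/√(2b): u − w = 43.68762, 2F/√(2b) = 43.68770.)

b = 0.353 N·s/m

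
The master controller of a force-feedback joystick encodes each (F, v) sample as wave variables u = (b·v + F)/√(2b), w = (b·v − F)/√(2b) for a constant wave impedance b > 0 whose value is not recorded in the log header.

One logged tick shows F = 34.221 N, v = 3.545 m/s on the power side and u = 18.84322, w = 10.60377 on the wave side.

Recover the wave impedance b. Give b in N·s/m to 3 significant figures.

b = 34.5 N·s/m

u + w = 29.4470;  u + w = √(2b)·v, so √(2b) = 29.4470/3.545 = 8.3066.
b = (√(2b))²/2 = 69.0000/2 = 34.5000.
(Check via u − w = 2F/√(2b): u − w = 8.2394, 2F/√(2b) = 8.2394.)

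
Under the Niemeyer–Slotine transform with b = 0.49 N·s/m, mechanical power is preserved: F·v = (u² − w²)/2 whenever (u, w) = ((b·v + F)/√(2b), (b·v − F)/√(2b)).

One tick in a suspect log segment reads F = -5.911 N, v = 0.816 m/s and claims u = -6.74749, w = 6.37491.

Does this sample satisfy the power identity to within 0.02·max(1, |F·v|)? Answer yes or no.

F·v = (-5.911)×0.816 = -4.8234 W.
(u² − w²)/2 = (45.5286 − 40.6395)/2 = 2.4446 W.
|Δ| = 7.2679;  2% of max(1, |F·v|) = 0.0965.

no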